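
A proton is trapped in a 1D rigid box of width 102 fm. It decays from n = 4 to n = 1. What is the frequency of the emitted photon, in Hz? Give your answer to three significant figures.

f = 7.14×10^19 Hz

E_1 = h²/(8m_pL²) = 3.153×10^-15 J and ΔE = (4² − 1²)E_1 = 4.730×10^-14 J.
f = ΔE/h = 4.730×10^-14/6.626×10^-34 = 7.14×10^19 Hz.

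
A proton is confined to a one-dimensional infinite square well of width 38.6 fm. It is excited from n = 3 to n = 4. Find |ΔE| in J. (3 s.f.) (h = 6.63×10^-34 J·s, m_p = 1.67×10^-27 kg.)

E_1 = h²/(8m_pL²) = 2.208×10^-14 J.
|ΔE| = |3² − 4²|·E_1 = 7·2.208×10^-14 J = 1.55×10^-13 J.

|ΔE| = 1.55×10^-13 J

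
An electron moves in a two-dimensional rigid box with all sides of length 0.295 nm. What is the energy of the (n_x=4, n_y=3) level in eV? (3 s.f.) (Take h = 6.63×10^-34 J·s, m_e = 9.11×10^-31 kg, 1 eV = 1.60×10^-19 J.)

For a 2D rectangular well E = (h²/8m_e)·Σ n_i²/L_i² = (6.63×10^-34)²/(8·9.11×10^-31) · [4²/(0.295 nm)² + 3²/(0.295 nm)²].
Evaluating gives E = 1.733×10^-17 J = 108 eV.

E = 108 eV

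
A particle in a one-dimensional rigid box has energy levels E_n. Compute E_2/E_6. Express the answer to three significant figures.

0.111

E_n ∝ n², so E_2/E_6 = 2²/6² = 4/36 = 0.111.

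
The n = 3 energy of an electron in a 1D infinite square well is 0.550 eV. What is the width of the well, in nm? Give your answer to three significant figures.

From E_n = n²h²/(8m_eL²), L = n·h/√(8m_eE_n).
E_3 = 0.550 eV = 8.811×10^-20 J, so L = 3·6.626×10^-34/√(8·9.109×10^-31·8.811×10^-20) = 2.48×10^-9 m = 2.48 nm.

L = 2.48 nm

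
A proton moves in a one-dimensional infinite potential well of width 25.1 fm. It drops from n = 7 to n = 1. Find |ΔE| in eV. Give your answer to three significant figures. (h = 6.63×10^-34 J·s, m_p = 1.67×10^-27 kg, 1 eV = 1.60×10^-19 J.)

|ΔE| = 1.57×10^7 eV

E_1 = h²/(8m_pL²) = 5.222×10^-14 J.
|ΔE| = |7² − 1²|·E_1 = 48·5.222×10^-14 J = 2.507×10^-12 J = 1.57×10^7 eV.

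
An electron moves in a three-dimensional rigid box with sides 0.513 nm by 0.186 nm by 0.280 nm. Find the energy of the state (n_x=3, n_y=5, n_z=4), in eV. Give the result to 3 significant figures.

E = 361 eV

For a 3D rectangular well E = (h²/8m_e)·Σ n_i²/L_i² = (6.626×10^-34)²/(8·9.109×10^-31) · [3²/(0.513 nm)² + 5²/(0.186 nm)² + 4²/(0.280 nm)²].
Evaluating gives E = 5.789×10^-17 J = 361 eV.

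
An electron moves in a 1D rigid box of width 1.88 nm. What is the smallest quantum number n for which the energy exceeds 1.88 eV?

n = 5

E_1 = h²/(8m_eL²) = 1.705×10^-20 J = 0.1064 eV.
Need n² > 1.88/0.1064 = 17.67, i.e. n > 4.204.
The smallest integer satisfying this is n = 5.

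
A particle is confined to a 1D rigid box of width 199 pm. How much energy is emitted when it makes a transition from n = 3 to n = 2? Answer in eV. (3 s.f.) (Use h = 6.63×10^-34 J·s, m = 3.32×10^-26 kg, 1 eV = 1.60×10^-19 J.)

E_1 = h²/(8mL²) = 4.179×10^-23 J.
|ΔE| = |3² − 2²|·E_1 = 5·4.179×10^-23 J = 2.089×10^-22 J = 0.00131 eV.

|ΔE| = 0.00131 eV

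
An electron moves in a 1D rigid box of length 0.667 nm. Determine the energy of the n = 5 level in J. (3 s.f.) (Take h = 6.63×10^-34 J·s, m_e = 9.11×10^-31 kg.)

For an infinite well E_n = n²h²/(8m_eL²), so E_1 = h²/(8m_eL²) = (6.63×10^-34)²/(8·9.11×10^-31·(6.67×10^-10 m)²) = 1.356×10^-19 J.
Then E_5 = 5²·E_1 = 25·1.356×10^-19 J = 3.39×10^-18 J.

E_5 = 3.39×10^-18 J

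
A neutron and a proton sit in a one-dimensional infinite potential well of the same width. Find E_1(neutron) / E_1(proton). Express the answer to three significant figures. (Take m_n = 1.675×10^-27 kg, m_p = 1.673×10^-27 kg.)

E_n ∝ 1/m at fixed n and L, so the ratio is m_p/m_n = 1.673×10^-27/1.675×10^-27 = 0.999.

0.999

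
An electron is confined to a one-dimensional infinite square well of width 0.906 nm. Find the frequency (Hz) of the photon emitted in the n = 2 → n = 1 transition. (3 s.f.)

E_1 = h²/(8m_eL²) = 7.340×10^-20 J and ΔE = (2² − 1²)E_1 = 2.202×10^-19 J.
f = ΔE/h = 2.202×10^-19/6.626×10^-34 = 3.32×10^14 Hz.

f = 3.32×10^14 Hz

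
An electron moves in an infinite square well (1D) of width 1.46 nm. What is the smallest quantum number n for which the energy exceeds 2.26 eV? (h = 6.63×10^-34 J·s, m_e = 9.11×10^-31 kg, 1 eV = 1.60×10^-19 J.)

n = 4

E_1 = h²/(8m_eL²) = 2.830×10^-20 J = 0.1769 eV.
Need n² > 2.26/0.1769 = 12.78, i.e. n > 3.575.
The smallest integer satisfying this is n = 4.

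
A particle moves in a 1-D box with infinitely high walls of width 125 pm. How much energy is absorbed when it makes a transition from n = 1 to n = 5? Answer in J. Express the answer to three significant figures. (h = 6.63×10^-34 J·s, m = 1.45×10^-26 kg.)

E_1 = h²/(8mL²) = 2.425×10^-22 J.
|ΔE| = |1² − 5²|·E_1 = 24·2.425×10^-22 J = 5.82×10^-21 J.

|ΔE| = 5.82×10^-21 J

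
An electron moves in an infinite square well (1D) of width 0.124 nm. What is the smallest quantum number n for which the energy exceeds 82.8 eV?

E_1 = h²/(8m_eL²) = 3.918×10^-18 J = 24.46 eV.
Need n² > 82.8/24.46 = 3.385, i.e. n > 1.840.
The smallest integer satisfying this is n = 2.

n = 2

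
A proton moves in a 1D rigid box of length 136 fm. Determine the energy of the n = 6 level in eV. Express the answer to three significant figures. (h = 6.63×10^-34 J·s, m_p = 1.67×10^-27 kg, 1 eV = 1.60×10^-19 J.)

E_6 = 4.00×10^5 eV

For an infinite well E_n = n²h²/(8m_pL²), so E_1 = h²/(8m_pL²) = (6.63×10^-34)²/(8·1.67×10^-27·(1.36×10^-13 m)²) = 1.779×10^-15 J.
Then E_6 = 6²·E_1 = 36·1.779×10^-15 J = 6.404×10^-14 J.
Converting, E_6 = 6.404×10^-14 J / (1.60×10^-19 J/eV) = 4.00×10^5 eV.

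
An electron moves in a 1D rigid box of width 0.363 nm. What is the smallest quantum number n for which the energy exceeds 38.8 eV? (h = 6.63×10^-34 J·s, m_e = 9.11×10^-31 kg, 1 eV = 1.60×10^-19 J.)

E_1 = h²/(8m_eL²) = 4.577×10^-19 J = 2.861 eV.
Need n² > 38.8/2.861 = 13.56, i.e. n > 3.682.
The smallest integer satisfying this is n = 4.

n = 4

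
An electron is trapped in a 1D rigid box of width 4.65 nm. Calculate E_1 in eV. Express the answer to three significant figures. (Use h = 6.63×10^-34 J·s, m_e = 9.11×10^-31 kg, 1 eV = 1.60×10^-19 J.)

For an infinite well E_n = n²h²/(8m_eL²), so E_1 = h²/(8m_eL²) = (6.63×10^-34)²/(8·9.11×10^-31·(4.65×10^-9 m)²) = 2.789×10^-21 J.
Converting, E_1 = 2.789×10^-21 J / (1.60×10^-19 J/eV) = 0.0174 eV.

E_1 = 0.0174 eV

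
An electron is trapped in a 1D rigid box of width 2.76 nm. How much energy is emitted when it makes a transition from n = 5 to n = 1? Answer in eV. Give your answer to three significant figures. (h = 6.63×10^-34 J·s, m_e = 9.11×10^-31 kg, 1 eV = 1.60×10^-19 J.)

|ΔE| = 1.19 eV

E_1 = h²/(8m_eL²) = 7.918×10^-21 J.
|ΔE| = |5² − 1²|·E_1 = 24·7.918×10^-21 J = 1.900×10^-19 J = 1.19 eV.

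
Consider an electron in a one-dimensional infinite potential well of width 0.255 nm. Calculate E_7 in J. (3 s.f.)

E_7 = 4.54×10^-17 J

For an infinite well E_n = n²h²/(8m_eL²), so E_1 = h²/(8m_eL²) = (6.626×10^-34)²/(8·9.109×10^-31·(2.55×10^-10 m)²) = 9.265×10^-19 J.
Then E_7 = 7²·E_1 = 49·9.265×10^-19 J = 4.54×10^-17 J.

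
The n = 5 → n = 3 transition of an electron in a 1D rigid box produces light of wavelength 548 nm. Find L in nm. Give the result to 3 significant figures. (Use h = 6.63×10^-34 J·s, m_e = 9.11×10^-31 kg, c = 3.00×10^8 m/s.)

L = 1.63 nm

The photon carries ΔE = hc/λ = 6.63×10^-34·3.00×10^8/5.48×10^-7 m = 3.630×10^-19 J.
Since ΔE = (5² − 3²)E_1, E_1 = 2.269×10^-20 J, and L = h/√(8m_eE_1) = 1.63×10^-9 m = 1.63 nm.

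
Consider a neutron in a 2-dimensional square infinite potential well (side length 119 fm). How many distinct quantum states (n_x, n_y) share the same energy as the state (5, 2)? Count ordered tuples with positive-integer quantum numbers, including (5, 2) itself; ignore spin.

degeneracy = 2

The level has n_x² + n_y² = 29. The ordered positive-integer solutions are (2, 5), (5, 2).
That gives 2 states.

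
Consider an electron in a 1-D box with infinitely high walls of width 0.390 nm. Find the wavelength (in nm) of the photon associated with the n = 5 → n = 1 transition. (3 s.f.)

E_1 = h²/(8m_eL²) = 3.961×10^-19 J, so ΔE = (5² − 1²)E_1 = 9.506×10^-18 J.
λ = hc/ΔE = (6.626×10^-34·2.998×10^8)/9.506×10^-18 = 2.09×10^-8 m = 20.9 nm.

λ = 20.9 nm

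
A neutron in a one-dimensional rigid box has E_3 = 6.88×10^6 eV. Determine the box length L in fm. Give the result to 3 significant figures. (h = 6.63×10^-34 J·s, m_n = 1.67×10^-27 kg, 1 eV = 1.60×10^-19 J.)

L = 16.4 fm

From E_n = n²h²/(8m_nL²), L = n·h/√(8m_nE_n).
E_3 = 6.88×10^6 eV = 1.101×10^-12 J, so L = 3·6.63×10^-34/√(8·1.67×10^-27·1.101×10^-12) = 1.64×10^-14 m = 16.4 fm.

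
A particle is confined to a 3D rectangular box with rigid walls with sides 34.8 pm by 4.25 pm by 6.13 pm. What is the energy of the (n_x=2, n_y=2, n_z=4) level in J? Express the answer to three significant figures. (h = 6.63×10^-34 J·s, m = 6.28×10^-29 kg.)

E = 5.69×10^-16 J

For a 3D rectangular well E = (h²/8m)·Σ n_i²/L_i² = (6.63×10^-34)²/(8·6.28×10^-29) · [2²/(34.8 pm)² + 2²/(4.25 pm)² + 4²/(6.13 pm)²].
Evaluating gives E = 5.69×10^-16 J.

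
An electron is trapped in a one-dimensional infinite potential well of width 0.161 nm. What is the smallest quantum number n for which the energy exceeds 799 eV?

n = 8

E_1 = h²/(8m_eL²) = 2.324×10^-18 J = 14.51 eV.
Need n² > 799/14.51 = 55.07, i.e. n > 7.421.
The smallest integer satisfying this is n = 8.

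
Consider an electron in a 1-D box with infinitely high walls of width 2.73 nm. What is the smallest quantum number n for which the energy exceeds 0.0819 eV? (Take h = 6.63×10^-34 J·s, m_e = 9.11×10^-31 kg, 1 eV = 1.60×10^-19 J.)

E_1 = h²/(8m_eL²) = 8.093×10^-21 J = 0.05058 eV.
Need n² > 0.0819/0.05058 = 1.619, i.e. n > 1.272.
The smallest integer satisfying this is n = 2.

n = 2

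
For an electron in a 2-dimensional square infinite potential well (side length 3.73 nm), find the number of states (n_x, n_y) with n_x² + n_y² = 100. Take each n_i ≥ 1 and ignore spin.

The level has n_x² + n_y² = 100. The ordered positive-integer solutions are (6, 8), (8, 6).
That gives 2 states.

degeneracy = 2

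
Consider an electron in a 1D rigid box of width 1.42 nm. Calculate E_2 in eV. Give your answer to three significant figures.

For an infinite well E_n = n²h²/(8m_eL²), so E_1 = h²/(8m_eL²) = (6.626×10^-34)²/(8·9.109×10^-31·(1.42×10^-9 m)²) = 2.988×10^-20 J.
Then E_2 = 2²·E_1 = 4·2.988×10^-20 J = 1.195×10^-19 J.
Converting, E_2 = 1.195×10^-19 J / (1.602×10^-19 J/eV) = 0.746 eV.

E_2 = 0.746 eV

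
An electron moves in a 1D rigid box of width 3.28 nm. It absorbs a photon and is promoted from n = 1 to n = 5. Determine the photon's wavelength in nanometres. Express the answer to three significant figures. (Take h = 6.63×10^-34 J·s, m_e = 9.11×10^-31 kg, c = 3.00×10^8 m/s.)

E_1 = h²/(8m_eL²) = 5.606×10^-21 J, so ΔE = (5² − 1²)E_1 = 1.345×10^-19 J.
λ = hc/ΔE = (6.63×10^-34·3.00×10^8)/1.345×10^-19 = 1.48×10^-6 m = 1.48×10^3 nm.

λ = 1.48×10^3 nm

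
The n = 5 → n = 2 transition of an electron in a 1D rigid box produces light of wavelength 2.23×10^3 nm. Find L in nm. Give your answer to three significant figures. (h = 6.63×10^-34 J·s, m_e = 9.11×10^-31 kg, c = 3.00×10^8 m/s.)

L = 3.77 nm

The photon carries ΔE = hc/λ = 6.63×10^-34·3.00×10^8/2.23×10^-6 m = 8.919×10^-20 J.
Since ΔE = (5² − 2²)E_1, E_1 = 4.247×10^-21 J, and L = h/√(8m_eE_1) = 3.77×10^-9 m = 3.77 nm.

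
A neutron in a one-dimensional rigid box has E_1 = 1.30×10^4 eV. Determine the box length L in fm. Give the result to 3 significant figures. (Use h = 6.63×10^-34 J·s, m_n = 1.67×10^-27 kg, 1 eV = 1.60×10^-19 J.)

From E_n = n²h²/(8m_nL²), L = n·h/√(8m_nE_n).
E_1 = 1.30×10^4 eV = 2.080×10^-15 J, so L = 1·6.63×10^-34/√(8·1.67×10^-27·2.080×10^-15) = 1.26×10^-13 m = 126 fm.

L = 126 fm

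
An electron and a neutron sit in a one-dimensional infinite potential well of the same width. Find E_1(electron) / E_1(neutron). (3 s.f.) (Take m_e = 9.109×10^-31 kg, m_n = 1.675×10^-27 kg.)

1.84×10^3

E_n ∝ 1/m at fixed n and L, so the ratio is m_n/m_e = 1.675×10^-27/9.109×10^-31 = 1.84×10^3.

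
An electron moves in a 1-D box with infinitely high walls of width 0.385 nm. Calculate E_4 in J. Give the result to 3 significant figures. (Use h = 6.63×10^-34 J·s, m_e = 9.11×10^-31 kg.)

For an infinite well E_n = n²h²/(8m_eL²), so E_1 = h²/(8m_eL²) = (6.63×10^-34)²/(8·9.11×10^-31·(3.85×10^-10 m)²) = 4.069×10^-19 J.
Then E_4 = 4²·E_1 = 16·4.069×10^-19 J = 6.51×10^-18 J.

E_4 = 6.51×10^-18 J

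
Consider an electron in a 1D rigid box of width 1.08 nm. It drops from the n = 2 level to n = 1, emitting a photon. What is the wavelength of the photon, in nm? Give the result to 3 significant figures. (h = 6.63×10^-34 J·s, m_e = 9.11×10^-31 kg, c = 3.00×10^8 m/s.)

λ = 1.28×10^3 nm

E_1 = h²/(8m_eL²) = 5.171×10^-20 J, so ΔE = (2² − 1²)E_1 = 1.551×10^-19 J.
λ = hc/ΔE = (6.63×10^-34·3.00×10^8)/1.551×10^-19 = 1.28×10^-6 m = 1.28×10^3 nm.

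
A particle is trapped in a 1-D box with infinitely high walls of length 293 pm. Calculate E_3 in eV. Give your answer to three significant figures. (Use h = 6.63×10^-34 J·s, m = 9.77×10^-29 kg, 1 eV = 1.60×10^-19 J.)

For an infinite well E_n = n²h²/(8mL²), so E_1 = h²/(8mL²) = (6.63×10^-34)²/(8·9.77×10^-29·(2.93×10^-10 m)²) = 6.551×10^-21 J.
Then E_3 = 3²·E_1 = 9·6.551×10^-21 J = 5.896×10^-20 J.
Converting, E_3 = 5.896×10^-20 J / (1.60×10^-19 J/eV) = 0.368 eV.

E_3 = 0.368 eV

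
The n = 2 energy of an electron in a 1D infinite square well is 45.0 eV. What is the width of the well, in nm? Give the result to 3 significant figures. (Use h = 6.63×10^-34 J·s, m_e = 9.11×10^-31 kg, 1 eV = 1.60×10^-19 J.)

From E_n = n²h²/(8m_eL²), L = n·h/√(8m_eE_n).
E_2 = 45.0 eV = 7.200×10^-18 J, so L = 2·6.63×10^-34/√(8·9.11×10^-31·7.200×10^-18) = 1.83×10^-10 m = 0.183 nm.

L = 0.183 nm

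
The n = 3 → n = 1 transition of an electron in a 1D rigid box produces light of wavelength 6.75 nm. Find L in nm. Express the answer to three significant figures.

L = 0.128 nm

The photon carries ΔE = hc/λ = 6.626×10^-34·2.998×10^8/6.75×10^-9 m = 2.943×10^-17 J.
Since ΔE = (3² − 1²)E_1, E_1 = 3.679×10^-18 J, and L = h/√(8m_eE_1) = 1.28×10^-10 m = 0.128 nm.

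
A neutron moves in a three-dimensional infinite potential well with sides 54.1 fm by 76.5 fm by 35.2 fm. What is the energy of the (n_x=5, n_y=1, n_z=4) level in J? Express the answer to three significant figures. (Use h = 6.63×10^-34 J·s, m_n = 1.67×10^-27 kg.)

For a 3D rectangular well E = (h²/8m_n)·Σ n_i²/L_i² = (6.63×10^-34)²/(8·1.67×10^-27) · [5²/(54.1 fm)² + 1²/(76.5 fm)² + 4²/(35.2 fm)²].
Evaluating gives E = 7.12×10^-13 J.

E = 7.12×10^-13 J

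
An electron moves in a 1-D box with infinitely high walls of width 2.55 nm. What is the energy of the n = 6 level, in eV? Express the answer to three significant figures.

For an infinite well E_n = n²h²/(8m_eL²), so E_1 = h²/(8m_eL²) = (6.626×10^-34)²/(8·9.109×10^-31·(2.55×10^-9 m)²) = 9.265×10^-21 J.
Then E_6 = 6²·E_1 = 36·9.265×10^-21 J = 3.335×10^-19 J.
Converting, E_6 = 3.335×10^-19 J / (1.602×10^-19 J/eV) = 2.08 eV.

E_6 = 2.08 eV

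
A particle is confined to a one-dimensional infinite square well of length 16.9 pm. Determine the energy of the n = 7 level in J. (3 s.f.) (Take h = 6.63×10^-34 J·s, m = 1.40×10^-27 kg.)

E_7 = 6.73×10^-18 J

For an infinite well E_n = n²h²/(8mL²), so E_1 = h²/(8mL²) = (6.63×10^-34)²/(8·1.40×10^-27·(1.69×10^-11 m)²) = 1.374×10^-19 J.
Then E_7 = 7²·E_1 = 49·1.374×10^-19 J = 6.73×10^-18 J.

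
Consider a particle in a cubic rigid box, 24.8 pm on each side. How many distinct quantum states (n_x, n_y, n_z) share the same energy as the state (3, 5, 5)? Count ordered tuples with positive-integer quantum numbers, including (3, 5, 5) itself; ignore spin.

degeneracy = 9

The level has n_x² + n_y² + n_z² = 59. The ordered positive-integer solutions are (1, 3, 7), (1, 7, 3), (3, 1, 7), (3, 5, 5), (3, 7, 1), (5, 3, 5), (5, 5, 3), (7, 1, 3), (7, 3, 1).
That gives 9 states.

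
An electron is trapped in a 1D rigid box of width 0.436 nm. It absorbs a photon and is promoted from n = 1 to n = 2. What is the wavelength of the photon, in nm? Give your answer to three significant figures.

λ = 209 nm

E_1 = h²/(8m_eL²) = 3.169×10^-19 J, so ΔE = (2² − 1²)E_1 = 9.507×10^-19 J.
λ = hc/ΔE = (6.626×10^-34·2.998×10^8)/9.507×10^-19 = 2.09×10^-7 m = 209 nm.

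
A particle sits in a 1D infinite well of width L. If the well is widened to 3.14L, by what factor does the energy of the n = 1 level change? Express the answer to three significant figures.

0.101

E_n ∝ 1/L², so the energy scales by 1/3.14² = 0.101.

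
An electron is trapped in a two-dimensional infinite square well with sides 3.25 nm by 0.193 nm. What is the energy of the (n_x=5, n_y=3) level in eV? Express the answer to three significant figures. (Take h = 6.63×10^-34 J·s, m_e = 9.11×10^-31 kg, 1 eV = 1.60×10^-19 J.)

For a 2D rectangular well E = (h²/8m_e)·Σ n_i²/L_i² = (6.63×10^-34)²/(8·9.11×10^-31) · [5²/(3.25 nm)² + 3²/(0.193 nm)²].
Evaluating gives E = 1.472×10^-17 J = 92.0 eV.

E = 92.0 eV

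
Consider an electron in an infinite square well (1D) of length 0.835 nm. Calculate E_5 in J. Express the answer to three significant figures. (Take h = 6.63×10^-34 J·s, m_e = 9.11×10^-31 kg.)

For an infinite well E_n = n²h²/(8m_eL²), so E_1 = h²/(8m_eL²) = (6.63×10^-34)²/(8·9.11×10^-31·(8.35×10^-10 m)²) = 8.651×10^-20 J.
Then E_5 = 5²·E_1 = 25·8.651×10^-20 J = 2.16×10^-18 J.

E_5 = 2.16×10^-18 J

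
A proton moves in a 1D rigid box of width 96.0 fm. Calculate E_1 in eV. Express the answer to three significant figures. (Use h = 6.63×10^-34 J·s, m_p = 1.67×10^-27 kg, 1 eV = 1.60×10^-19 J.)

E_1 = 2.23×10^4 eV

For an infinite well E_n = n²h²/(8m_pL²), so E_1 = h²/(8m_pL²) = (6.63×10^-34)²/(8·1.67×10^-27·(9.60×10^-14 m)²) = 3.570×10^-15 J.
Converting, E_1 = 3.570×10^-15 J / (1.60×10^-19 J/eV) = 2.23×10^4 eV.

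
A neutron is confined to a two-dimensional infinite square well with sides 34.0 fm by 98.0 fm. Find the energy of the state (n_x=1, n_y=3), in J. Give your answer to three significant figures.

E = 5.90×10^-14 J

For a 2D rectangular well E = (h²/8m_n)·Σ n_i²/L_i² = (6.626×10^-34)²/(8·1.675×10^-27) · [1²/(34.0 fm)² + 3²/(98.0 fm)²].
Evaluating gives E = 5.90×10^-14 J.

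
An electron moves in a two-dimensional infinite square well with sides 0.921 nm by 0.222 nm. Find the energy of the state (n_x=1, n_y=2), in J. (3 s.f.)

For a 2D rectangular well E = (h²/8m_e)·Σ n_i²/L_i² = (6.626×10^-34)²/(8·9.109×10^-31) · [1²/(0.921 nm)² + 2²/(0.222 nm)²].
Evaluating gives E = 4.96×10^-18 J.

E = 4.96×10^-18 J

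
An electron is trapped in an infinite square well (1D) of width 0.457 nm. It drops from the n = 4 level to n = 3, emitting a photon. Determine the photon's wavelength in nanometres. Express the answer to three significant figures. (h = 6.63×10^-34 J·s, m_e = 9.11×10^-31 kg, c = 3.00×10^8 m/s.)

λ = 98.4 nm

E_1 = h²/(8m_eL²) = 2.888×10^-19 J, so ΔE = (4² − 3²)E_1 = 2.022×10^-18 J.
λ = hc/ΔE = (6.63×10^-34·3.00×10^8)/2.022×10^-18 = 9.84×10^-8 m = 98.4 nm.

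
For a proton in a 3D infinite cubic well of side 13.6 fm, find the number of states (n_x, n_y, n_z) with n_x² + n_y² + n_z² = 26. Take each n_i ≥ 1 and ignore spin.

degeneracy = 6

The level has n_x² + n_y² + n_z² = 26. The ordered positive-integer solutions are (1, 3, 4), (1, 4, 3), (3, 1, 4), (3, 4, 1), (4, 1, 3), (4, 3, 1).
That gives 6 states.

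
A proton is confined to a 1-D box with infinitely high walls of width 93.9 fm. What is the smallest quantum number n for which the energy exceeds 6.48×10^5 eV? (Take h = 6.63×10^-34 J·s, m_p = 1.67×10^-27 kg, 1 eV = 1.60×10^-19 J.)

n = 6

E_1 = h²/(8m_pL²) = 3.732×10^-15 J = 2.332×10^4 eV.
Need n² > 6.48×10^5/2.332×10^4 = 27.79, i.e. n > 5.272.
The smallest integer satisfying this is n = 6.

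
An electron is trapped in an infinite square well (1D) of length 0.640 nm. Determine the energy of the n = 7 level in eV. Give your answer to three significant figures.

For an infinite well E_n = n²h²/(8m_eL²), so E_1 = h²/(8m_eL²) = (6.626×10^-34)²/(8·9.109×10^-31·(6.40×10^-10 m)²) = 1.471×10^-19 J.
Then E_7 = 7²·E_1 = 49·1.471×10^-19 J = 7.208×10^-18 J.
Converting, E_7 = 7.208×10^-18 J / (1.602×10^-19 J/eV) = 45.0 eV.

E_7 = 45.0 eV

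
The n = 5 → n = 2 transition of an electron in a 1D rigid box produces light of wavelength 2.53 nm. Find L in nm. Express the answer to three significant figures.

L = 0.127 nm

The photon carries ΔE = hc/λ = 6.626×10^-34·2.998×10^8/2.53×10^-9 m = 7.852×10^-17 J.
Since ΔE = (5² − 2²)E_1, E_1 = 3.739×10^-18 J, and L = h/√(8m_eE_1) = 1.27×10^-10 m = 0.127 nm.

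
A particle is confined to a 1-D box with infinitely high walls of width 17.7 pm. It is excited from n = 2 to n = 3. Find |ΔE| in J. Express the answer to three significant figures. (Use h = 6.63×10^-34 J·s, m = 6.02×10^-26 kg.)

E_1 = h²/(8mL²) = 2.913×10^-21 J.
|ΔE| = |2² − 3²|·E_1 = 5·2.913×10^-21 J = 1.46×10^-20 J.

|ΔE| = 1.46×10^-20 J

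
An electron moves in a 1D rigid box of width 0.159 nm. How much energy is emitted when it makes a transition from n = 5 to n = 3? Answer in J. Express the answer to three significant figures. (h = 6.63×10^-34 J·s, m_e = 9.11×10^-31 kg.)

|ΔE| = 3.82×10^-17 J

E_1 = h²/(8m_eL²) = 2.386×10^-18 J.
|ΔE| = |5² − 3²|·E_1 = 16·2.386×10^-18 J = 3.82×10^-17 J.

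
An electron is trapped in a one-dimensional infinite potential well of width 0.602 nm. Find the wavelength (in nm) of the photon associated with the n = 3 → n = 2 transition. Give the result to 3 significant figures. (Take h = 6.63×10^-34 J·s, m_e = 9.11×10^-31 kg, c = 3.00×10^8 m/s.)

λ = 239 nm

E_1 = h²/(8m_eL²) = 1.664×10^-19 J, so ΔE = (3² − 2²)E_1 = 8.320×10^-19 J.
λ = hc/ΔE = (6.63×10^-34·3.00×10^8)/8.320×10^-19 = 2.39×10^-7 m = 239 nm.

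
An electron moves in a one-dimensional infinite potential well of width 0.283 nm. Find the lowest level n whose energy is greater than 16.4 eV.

E_1 = h²/(8m_eL²) = 7.523×10^-19 J = 4.696 eV.
Need n² > 16.4/4.696 = 3.492, i.e. n > 1.869.
The smallest integer satisfying this is n = 2.

n = 2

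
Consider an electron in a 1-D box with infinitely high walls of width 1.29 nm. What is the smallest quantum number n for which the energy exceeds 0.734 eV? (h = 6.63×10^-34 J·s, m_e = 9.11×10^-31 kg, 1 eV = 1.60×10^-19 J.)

E_1 = h²/(8m_eL²) = 3.624×10^-20 J = 0.2265 eV.
Need n² > 0.734/0.2265 = 3.241, i.e. n > 1.800.
The smallest integer satisfying this is n = 2.

n = 2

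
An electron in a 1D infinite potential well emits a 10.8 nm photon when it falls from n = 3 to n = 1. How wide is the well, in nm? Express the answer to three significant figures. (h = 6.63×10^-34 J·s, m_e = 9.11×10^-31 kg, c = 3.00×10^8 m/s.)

L = 0.162 nm

The photon carries ΔE = hc/λ = 6.63×10^-34·3.00×10^8/1.08×10^-8 m = 1.842×10^-17 J.
Since ΔE = (3² − 1²)E_1, E_1 = 2.302×10^-18 J, and L = h/√(8m_eE_1) = 1.62×10^-10 m = 0.162 nm.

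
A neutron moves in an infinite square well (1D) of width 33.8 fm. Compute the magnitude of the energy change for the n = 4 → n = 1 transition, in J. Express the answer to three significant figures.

E_1 = h²/(8m_nL²) = 2.868×10^-14 J.
|ΔE| = |4² − 1²|·E_1 = 15·2.868×10^-14 J = 4.30×10^-13 J.

|ΔE| = 4.30×10^-13 J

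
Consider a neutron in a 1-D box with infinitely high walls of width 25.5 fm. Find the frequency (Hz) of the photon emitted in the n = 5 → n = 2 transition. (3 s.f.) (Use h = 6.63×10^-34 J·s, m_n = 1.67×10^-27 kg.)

E_1 = h²/(8m_nL²) = 5.060×10^-14 J and ΔE = (5² − 2²)E_1 = 1.063×10^-12 J.
f = ΔE/h = 1.063×10^-12/6.63×10^-34 = 1.60×10^21 Hz.

f = 1.60×10^21 Hz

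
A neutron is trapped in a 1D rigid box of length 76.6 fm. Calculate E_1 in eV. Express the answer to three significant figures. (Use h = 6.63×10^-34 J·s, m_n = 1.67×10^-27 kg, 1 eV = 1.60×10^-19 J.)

E_1 = 3.50×10^4 eV

For an infinite well E_n = n²h²/(8m_nL²), so E_1 = h²/(8m_nL²) = (6.63×10^-34)²/(8·1.67×10^-27·(7.66×10^-14 m)²) = 5.607×10^-15 J.
Converting, E_1 = 5.607×10^-15 J / (1.60×10^-19 J/eV) = 3.50×10^4 eV.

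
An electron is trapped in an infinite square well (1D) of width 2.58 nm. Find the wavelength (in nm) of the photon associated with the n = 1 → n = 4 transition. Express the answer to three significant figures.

E_1 = h²/(8m_eL²) = 9.051×10^-21 J, so ΔE = (4² − 1²)E_1 = 1.358×10^-19 J.
λ = hc/ΔE = (6.626×10^-34·2.998×10^8)/1.358×10^-19 = 1.46×10^-6 m = 1.46×10^3 nm.

λ = 1.46×10^3 nm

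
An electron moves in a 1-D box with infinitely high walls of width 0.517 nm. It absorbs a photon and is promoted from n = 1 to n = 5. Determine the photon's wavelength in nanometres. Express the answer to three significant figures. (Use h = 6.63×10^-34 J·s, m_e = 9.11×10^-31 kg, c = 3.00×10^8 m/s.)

E_1 = h²/(8m_eL²) = 2.257×10^-19 J, so ΔE = (5² − 1²)E_1 = 5.417×10^-18 J.
λ = hc/ΔE = (6.63×10^-34·3.00×10^8)/5.417×10^-18 = 3.67×10^-8 m = 36.7 nm.

λ = 36.7 nm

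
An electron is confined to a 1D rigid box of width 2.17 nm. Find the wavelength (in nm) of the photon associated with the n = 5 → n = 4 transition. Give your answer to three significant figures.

λ = 1.73×10^3 nm

E_1 = h²/(8m_eL²) = 1.279×10^-20 J, so ΔE = (5² − 4²)E_1 = 1.151×10^-19 J.
λ = hc/ΔE = (6.626×10^-34·2.998×10^8)/1.151×10^-19 = 1.73×10^-6 m = 1.73×10^3 nm.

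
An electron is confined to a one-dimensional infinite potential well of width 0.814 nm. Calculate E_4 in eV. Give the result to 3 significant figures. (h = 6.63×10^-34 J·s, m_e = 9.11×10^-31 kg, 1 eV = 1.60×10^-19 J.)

For an infinite well E_n = n²h²/(8m_eL²), so E_1 = h²/(8m_eL²) = (6.63×10^-34)²/(8·9.11×10^-31·(8.14×10^-10 m)²) = 9.103×10^-20 J.
Then E_4 = 4²·E_1 = 16·9.103×10^-20 J = 1.456×10^-18 J.
Converting, E_4 = 1.456×10^-18 J / (1.60×10^-19 J/eV) = 9.10 eV.

E_4 = 9.10 eV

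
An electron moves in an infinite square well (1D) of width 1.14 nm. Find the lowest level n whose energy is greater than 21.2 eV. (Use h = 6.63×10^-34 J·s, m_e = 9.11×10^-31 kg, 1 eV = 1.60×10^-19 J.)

E_1 = h²/(8m_eL²) = 4.641×10^-20 J = 0.2901 eV.
Need n² > 21.2/0.2901 = 73.08, i.e. n > 8.549.
The smallest integer satisfying this is n = 9.

n = 9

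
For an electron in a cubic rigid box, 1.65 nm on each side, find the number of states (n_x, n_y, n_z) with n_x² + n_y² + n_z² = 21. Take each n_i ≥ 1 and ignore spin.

degeneracy = 6

The level has n_x² + n_y² + n_z² = 21. The ordered positive-integer solutions are (1, 2, 4), (1, 4, 2), (2, 1, 4), (2, 4, 1), (4, 1, 2), (4, 2, 1).
That gives 6 states.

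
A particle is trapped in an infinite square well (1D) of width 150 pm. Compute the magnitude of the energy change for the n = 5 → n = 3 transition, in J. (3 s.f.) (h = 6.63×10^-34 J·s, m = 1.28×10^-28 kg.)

E_1 = h²/(8mL²) = 1.908×10^-20 J.
|ΔE| = |5² − 3²|·E_1 = 16·1.908×10^-20 J = 3.05×10^-19 J.

|ΔE| = 3.05×10^-19 J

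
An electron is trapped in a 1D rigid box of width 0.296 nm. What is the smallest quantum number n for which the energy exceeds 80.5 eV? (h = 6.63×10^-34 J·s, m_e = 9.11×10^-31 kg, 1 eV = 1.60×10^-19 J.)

n = 5

E_1 = h²/(8m_eL²) = 6.884×10^-19 J = 4.303 eV.
Need n² > 80.5/4.303 = 18.71, i.e. n > 4.326.
The smallest integer satisfying this is n = 5.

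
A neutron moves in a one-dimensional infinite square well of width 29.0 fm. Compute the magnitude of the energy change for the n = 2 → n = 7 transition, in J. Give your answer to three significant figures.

|ΔE| = 1.75×10^-12 J

E_1 = h²/(8m_nL²) = 3.896×10^-14 J.
|ΔE| = |2² − 7²|·E_1 = 45·3.896×10^-14 J = 1.75×10^-12 J.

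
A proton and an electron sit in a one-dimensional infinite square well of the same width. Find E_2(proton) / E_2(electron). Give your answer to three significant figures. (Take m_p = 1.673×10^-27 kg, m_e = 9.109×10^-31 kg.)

E_n ∝ 1/m at fixed n and L, so the ratio is m_e/m_p = 9.109×10^-31/1.673×10^-27 = 5.44×10^-4.

5.44×10^-4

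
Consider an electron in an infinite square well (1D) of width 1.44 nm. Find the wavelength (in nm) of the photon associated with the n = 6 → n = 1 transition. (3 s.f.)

λ = 195 nm

E_1 = h²/(8m_eL²) = 2.905×10^-20 J, so ΔE = (6² − 1²)E_1 = 1.017×10^-18 J.
λ = hc/ΔE = (6.626×10^-34·2.998×10^8)/1.017×10^-18 = 1.95×10^-7 m = 195 nm.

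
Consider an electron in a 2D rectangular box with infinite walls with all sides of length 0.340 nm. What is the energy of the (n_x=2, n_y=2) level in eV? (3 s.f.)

For a 2D rectangular well E = (h²/8m_e)·Σ n_i²/L_i² = (6.626×10^-34)²/(8·9.109×10^-31) · [2²/(0.340 nm)² + 2²/(0.340 nm)²].
Evaluating gives E = 4.169×10^-18 J = 26.0 eV.

E = 26.0 eV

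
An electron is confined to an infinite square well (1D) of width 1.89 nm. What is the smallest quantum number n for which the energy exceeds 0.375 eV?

E_1 = h²/(8m_eL²) = 1.687×10^-20 J = 0.1053 eV.
Need n² > 0.375/0.1053 = 3.561, i.e. n > 1.887.
The smallest integer satisfying this is n = 2.

n = 2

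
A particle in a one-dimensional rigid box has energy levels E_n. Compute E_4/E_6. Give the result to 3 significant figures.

0.444

E_n ∝ n², so E_4/E_6 = 4²/6² = 16/36 = 0.444.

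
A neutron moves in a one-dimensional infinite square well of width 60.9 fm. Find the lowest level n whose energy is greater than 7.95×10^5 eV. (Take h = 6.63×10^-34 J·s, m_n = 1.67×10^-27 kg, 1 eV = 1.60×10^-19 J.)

n = 4

E_1 = h²/(8m_nL²) = 8.871×10^-15 J = 5.544×10^4 eV.
Need n² > 7.95×10^5/5.544×10^4 = 14.34, i.e. n > 3.787.
The smallest integer satisfying this is n = 4.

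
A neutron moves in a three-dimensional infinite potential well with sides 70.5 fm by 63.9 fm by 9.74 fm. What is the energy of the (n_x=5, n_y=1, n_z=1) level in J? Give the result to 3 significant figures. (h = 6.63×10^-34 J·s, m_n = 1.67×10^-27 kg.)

E = 5.20×10^-13 J

For a 3D rectangular well E = (h²/8m_n)·Σ n_i²/L_i² = (6.63×10^-34)²/(8·1.67×10^-27) · [5²/(70.5 fm)² + 1²/(63.9 fm)² + 1²/(9.74 fm)²].
Evaluating gives E = 5.20×10^-13 J.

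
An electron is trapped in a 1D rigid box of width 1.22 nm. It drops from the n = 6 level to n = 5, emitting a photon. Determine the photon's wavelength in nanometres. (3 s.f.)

E_1 = h²/(8m_eL²) = 4.048×10^-20 J, so ΔE = (6² − 5²)E_1 = 4.453×10^-19 J.
λ = hc/ΔE = (6.626×10^-34·2.998×10^8)/4.453×10^-19 = 4.46×10^-7 m = 446 nm.

λ = 446 nm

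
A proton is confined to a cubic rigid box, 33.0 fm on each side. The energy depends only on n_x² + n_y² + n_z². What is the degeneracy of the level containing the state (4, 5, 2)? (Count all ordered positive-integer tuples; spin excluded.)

degeneracy = 6

The level has n_x² + n_y² + n_z² = 45. The ordered positive-integer solutions are (2, 4, 5), (2, 5, 4), (4, 2, 5), (4, 5, 2), (5, 2, 4), (5, 4, 2).
That gives 6 states.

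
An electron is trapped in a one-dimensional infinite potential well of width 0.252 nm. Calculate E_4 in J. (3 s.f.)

For an infinite well E_n = n²h²/(8m_eL²), so E_1 = h²/(8m_eL²) = (6.626×10^-34)²/(8·9.109×10^-31·(2.52×10^-10 m)²) = 9.487×10^-19 J.
Then E_4 = 4²·E_1 = 16·9.487×10^-19 J = 1.52×10^-17 J.

E_4 = 1.52×10^-17 J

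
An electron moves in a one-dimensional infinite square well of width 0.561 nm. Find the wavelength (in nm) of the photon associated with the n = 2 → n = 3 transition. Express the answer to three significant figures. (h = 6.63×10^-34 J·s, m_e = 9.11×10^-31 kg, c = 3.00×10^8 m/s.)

λ = 208 nm

E_1 = h²/(8m_eL²) = 1.916×10^-19 J, so ΔE = (3² − 2²)E_1 = 9.580×10^-19 J.
λ = hc/ΔE = (6.63×10^-34·3.00×10^8)/9.580×10^-19 = 2.08×10^-7 m = 208 nm.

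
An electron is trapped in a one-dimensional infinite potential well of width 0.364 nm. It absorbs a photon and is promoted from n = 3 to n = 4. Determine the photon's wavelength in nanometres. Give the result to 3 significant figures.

λ = 62.4 nm

E_1 = h²/(8m_eL²) = 4.547×10^-19 J, so ΔE = (4² − 3²)E_1 = 3.183×10^-18 J.
λ = hc/ΔE = (6.626×10^-34·2.998×10^8)/3.183×10^-18 = 6.24×10^-8 m = 62.4 nm.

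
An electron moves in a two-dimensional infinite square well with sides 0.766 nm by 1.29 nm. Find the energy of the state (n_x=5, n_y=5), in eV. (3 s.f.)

E = 21.7 eV

For a 2D rectangular well E = (h²/8m_e)·Σ n_i²/L_i² = (6.626×10^-34)²/(8·9.109×10^-31) · [5²/(0.766 nm)² + 5²/(1.29 nm)²].
Evaluating gives E = 3.472×10^-18 J = 21.7 eV.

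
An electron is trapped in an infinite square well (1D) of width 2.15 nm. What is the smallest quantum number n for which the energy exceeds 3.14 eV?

n = 7

E_1 = h²/(8m_eL²) = 1.303×10^-20 J = 0.08134 eV.
Need n² > 3.14/0.08134 = 38.60, i.e. n > 6.213.
The smallest integer satisfying this is n = 7.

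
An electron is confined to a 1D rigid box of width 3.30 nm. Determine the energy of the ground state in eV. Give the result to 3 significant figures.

For an infinite well E_n = n²h²/(8m_eL²), so E_1 = h²/(8m_eL²) = (6.626×10^-34)²/(8·9.109×10^-31·(3.30×10^-9 m)²) = 5.532×10^-21 J.
Converting, E_1 = 5.532×10^-21 J / (1.602×10^-19 J/eV) = 0.0345 eV.

E_1 = 0.0345 eV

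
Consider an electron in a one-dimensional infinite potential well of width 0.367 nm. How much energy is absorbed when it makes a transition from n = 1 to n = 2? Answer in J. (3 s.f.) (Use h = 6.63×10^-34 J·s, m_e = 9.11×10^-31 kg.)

E_1 = h²/(8m_eL²) = 4.478×10^-19 J.
|ΔE| = |1² − 2²|·E_1 = 3·4.478×10^-19 J = 1.34×10^-18 J.

|ΔE| = 1.34×10^-18 J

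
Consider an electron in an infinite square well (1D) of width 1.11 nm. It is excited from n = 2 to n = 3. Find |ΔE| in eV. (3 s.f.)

E_1 = h²/(8m_eL²) = 4.890×10^-20 J.
|ΔE| = |2² − 3²|·E_1 = 5·4.890×10^-20 J = 2.445×10^-19 J = 1.53 eV.

|ΔE| = 1.53 eV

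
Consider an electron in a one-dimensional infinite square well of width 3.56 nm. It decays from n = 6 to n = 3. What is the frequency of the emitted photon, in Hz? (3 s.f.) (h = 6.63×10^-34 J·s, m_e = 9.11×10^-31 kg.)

E_1 = h²/(8m_eL²) = 4.759×10^-21 J and ΔE = (6² − 3²)E_1 = 1.285×10^-19 J.
f = ΔE/h = 1.285×10^-19/6.63×10^-34 = 1.94×10^14 Hz.

f = 1.94×10^14 Hz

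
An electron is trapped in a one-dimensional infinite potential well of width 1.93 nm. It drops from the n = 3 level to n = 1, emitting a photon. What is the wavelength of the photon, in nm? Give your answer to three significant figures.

λ = 1.54×10^3 nm

E_1 = h²/(8m_eL²) = 1.617×10^-20 J, so ΔE = (3² − 1²)E_1 = 1.294×10^-19 J.
λ = hc/ΔE = (6.626×10^-34·2.998×10^8)/1.294×10^-19 = 1.54×10^-6 m = 1.54×10^3 nm.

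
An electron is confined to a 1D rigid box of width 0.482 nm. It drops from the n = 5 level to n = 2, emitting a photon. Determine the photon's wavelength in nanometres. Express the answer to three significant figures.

λ = 36.5 nm

E_1 = h²/(8m_eL²) = 2.593×10^-19 J, so ΔE = (5² − 2²)E_1 = 5.445×10^-18 J.
λ = hc/ΔE = (6.626×10^-34·2.998×10^8)/5.445×10^-18 = 3.65×10^-8 m = 36.5 nm.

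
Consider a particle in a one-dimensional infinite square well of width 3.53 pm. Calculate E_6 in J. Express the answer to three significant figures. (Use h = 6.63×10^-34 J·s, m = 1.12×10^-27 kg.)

E_6 = 1.42×10^-16 J

For an infinite well E_n = n²h²/(8mL²), so E_1 = h²/(8mL²) = (6.63×10^-34)²/(8·1.12×10^-27·(3.53×10^-12 m)²) = 3.937×10^-18 J.
Then E_6 = 6²·E_1 = 36·3.937×10^-18 J = 1.42×10^-16 J.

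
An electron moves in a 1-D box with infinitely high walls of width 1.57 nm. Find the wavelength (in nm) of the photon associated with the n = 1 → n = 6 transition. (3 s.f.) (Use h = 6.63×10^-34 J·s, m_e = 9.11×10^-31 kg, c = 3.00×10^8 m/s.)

λ = 232 nm

E_1 = h²/(8m_eL²) = 2.447×10^-20 J, so ΔE = (6² − 1²)E_1 = 8.564×10^-19 J.
λ = hc/ΔE = (6.63×10^-34·3.00×10^8)/8.564×10^-19 = 2.32×10^-7 m = 232 nm.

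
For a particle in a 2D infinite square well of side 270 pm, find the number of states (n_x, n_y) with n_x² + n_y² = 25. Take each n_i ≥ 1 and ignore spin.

degeneracy = 2

The level has n_x² + n_y² = 25. The ordered positive-integer solutions are (3, 4), (4, 3).
That gives 2 states.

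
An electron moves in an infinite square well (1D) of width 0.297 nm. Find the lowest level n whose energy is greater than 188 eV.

n = 7

E_1 = h²/(8m_eL²) = 6.830×10^-19 J = 4.263 eV.
Need n² > 188/4.263 = 44.10, i.e. n > 6.641.
The smallest integer satisfying this is n = 7.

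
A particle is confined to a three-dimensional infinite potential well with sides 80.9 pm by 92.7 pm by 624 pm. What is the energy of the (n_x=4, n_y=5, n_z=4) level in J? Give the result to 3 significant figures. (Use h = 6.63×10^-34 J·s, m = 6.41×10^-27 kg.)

For a 3D rectangular well E = (h²/8m)·Σ n_i²/L_i² = (6.63×10^-34)²/(8·6.41×10^-27) · [4²/(80.9 pm)² + 5²/(92.7 pm)² + 4²/(624 pm)²].
Evaluating gives E = 4.62×10^-20 J.

E = 4.62×10^-20 J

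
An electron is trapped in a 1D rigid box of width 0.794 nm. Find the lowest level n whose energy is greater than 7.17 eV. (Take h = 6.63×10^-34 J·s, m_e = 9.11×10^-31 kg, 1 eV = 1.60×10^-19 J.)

n = 4

E_1 = h²/(8m_eL²) = 9.567×10^-20 J = 0.5979 eV.
Need n² > 7.17/0.5979 = 11.99, i.e. n > 3.463.
The smallest integer satisfying this is n = 4.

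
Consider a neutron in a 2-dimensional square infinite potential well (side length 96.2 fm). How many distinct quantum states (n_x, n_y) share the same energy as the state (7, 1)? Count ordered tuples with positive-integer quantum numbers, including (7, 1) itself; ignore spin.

degeneracy = 3

The level has n_x² + n_y² = 50. The ordered positive-integer solutions are (1, 7), (5, 5), (7, 1).
That gives 3 states.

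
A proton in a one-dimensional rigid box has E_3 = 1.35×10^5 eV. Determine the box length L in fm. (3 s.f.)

L = 117 fm

From E_n = n²h²/(8m_pL²), L = n·h/√(8m_pE_n).
E_3 = 1.35×10^5 eV = 2.163×10^-14 J, so L = 3·6.626×10^-34/√(8·1.673×10^-27·2.163×10^-14) = 1.17×10^-13 m = 117 fm.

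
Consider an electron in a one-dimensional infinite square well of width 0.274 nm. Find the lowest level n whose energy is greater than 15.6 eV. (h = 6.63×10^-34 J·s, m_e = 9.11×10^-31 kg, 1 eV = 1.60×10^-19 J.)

n = 2

E_1 = h²/(8m_eL²) = 8.034×10^-19 J = 5.021 eV.
Need n² > 15.6/5.021 = 3.107, i.e. n > 1.763.
The smallest integer satisfying this is n = 2.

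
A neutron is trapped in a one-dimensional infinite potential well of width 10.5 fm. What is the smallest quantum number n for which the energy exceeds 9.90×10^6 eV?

n = 3

E_1 = h²/(8m_nL²) = 2.972×10^-13 J = 1.855×10^6 eV.
Need n² > 9.90×10^6/1.855×10^6 = 5.337, i.e. n > 2.310.
The smallest integer satisfying this is n = 3.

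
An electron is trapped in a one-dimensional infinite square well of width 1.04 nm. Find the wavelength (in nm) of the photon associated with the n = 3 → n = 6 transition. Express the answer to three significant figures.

E_1 = h²/(8m_eL²) = 5.570×10^-20 J, so ΔE = (6² − 3²)E_1 = 1.504×10^-18 J.
λ = hc/ΔE = (6.626×10^-34·2.998×10^8)/1.504×10^-18 = 1.32×10^-7 m = 132 nm.

λ = 132 nm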